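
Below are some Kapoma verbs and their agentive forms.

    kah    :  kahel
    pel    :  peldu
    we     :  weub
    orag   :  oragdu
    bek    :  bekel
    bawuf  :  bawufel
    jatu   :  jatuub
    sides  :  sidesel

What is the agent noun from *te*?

teub

The alternation tracks the final sound of the stem — -el when the stem ends in a voiceless consonant (*kah*, *bek*, *bawuf*, *sides*); -du when the stem ends in a voiced consonant (*pel*, *orag*); -ub when the stem ends in a vowel (*we*, *jatu*).
*te* — final sound /e/ (a vowel) → -ub → *teub*.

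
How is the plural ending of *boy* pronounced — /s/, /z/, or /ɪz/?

/z/

The stem *boy* ends in a voiced non-sibilant sound.
The plural suffix surfaces as /ɪz/ after sibilants, /s/ after other voiceless consonants, and /z/ after other voiced sounds.
So the plural -s on *boy* is pronounced /z/.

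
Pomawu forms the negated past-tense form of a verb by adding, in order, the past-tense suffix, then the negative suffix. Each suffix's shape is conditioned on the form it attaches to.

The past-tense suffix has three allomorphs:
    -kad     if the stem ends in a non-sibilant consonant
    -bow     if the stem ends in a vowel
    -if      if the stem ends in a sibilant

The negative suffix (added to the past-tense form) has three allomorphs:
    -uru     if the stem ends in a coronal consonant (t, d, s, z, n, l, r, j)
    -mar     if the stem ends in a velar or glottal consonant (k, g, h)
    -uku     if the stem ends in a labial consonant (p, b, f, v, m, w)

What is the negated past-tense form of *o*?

obowuku

*o* — final sound /o/ (a vowel) → -bow → *obow*.
Since the final consonant of the past-tense form *obow* is /w/ (labial), it takes -uku, giving *obowuku*.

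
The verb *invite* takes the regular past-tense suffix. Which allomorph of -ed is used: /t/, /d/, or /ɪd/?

The stem *invite* ends in /t/ or /d/.
The -ed suffix is realized as /ɪd/ after /t, d/; as /t/ after other voiceless consonants; and as /d/ after other voiced sounds.
So -ed on *invite* is pronounced /ɪd/.

/ɪd/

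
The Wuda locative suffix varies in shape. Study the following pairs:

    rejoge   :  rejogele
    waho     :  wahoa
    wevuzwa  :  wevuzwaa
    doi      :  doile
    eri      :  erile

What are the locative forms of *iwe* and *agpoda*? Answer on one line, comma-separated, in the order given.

The pattern is front/back vowel harmony: -le when the last vowel of the stem is a front vowel (*rejoge*, *doi*, *eri*); -a when the last vowel of the stem is a back vowel (*waho*, *wevuzwa*).
*iwe*: last vowel = /e/, a front vowel → -le → *iwele*.
*agpoda*: last vowel = /a/, a back vowel → -a → *agpodaa*.

iwele, agpodaa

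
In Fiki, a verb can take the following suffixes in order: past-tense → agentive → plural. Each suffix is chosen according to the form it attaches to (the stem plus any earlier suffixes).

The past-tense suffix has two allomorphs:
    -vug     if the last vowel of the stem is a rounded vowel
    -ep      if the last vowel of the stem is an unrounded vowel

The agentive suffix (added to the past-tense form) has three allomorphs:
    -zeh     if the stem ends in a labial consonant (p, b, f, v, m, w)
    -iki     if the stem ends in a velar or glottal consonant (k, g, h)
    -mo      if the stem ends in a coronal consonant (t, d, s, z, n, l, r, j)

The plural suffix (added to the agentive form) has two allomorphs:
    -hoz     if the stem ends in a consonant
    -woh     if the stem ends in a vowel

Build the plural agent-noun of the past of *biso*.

The last vowel of *biso* is /o/, which is a rounded vowel, so the past-tense suffix is -vug, giving *bisovug*.
The past-tense form *bisovug* — final consonant /g/ (velar/glottal) → -iki → *bisovugiki*.
The agentive form *bisovugiki*: final sound = /i/, a vowel → -woh → *bisovugikiwoh*.

bisovugikiwoh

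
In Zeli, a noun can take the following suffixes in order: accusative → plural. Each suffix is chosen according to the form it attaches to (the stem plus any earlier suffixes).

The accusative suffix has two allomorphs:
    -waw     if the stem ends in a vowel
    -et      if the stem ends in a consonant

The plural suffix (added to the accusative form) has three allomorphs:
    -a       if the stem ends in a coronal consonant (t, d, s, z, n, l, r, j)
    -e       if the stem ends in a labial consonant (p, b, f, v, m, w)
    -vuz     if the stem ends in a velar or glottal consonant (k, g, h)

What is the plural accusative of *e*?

ewawe

Since the final sound of *e* is /e/ (a vowel), it takes -waw, giving *ewaw*.
Since the final consonant of the accusative form *ewaw* is /w/ (labial), it takes -e, giving *ewawe*.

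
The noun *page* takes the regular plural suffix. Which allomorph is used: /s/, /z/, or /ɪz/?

/ɪz/

The stem *page* ends in a sibilant (/s, z, ʃ, ʒ, tʃ, dʒ/).
The plural suffix surfaces as /ɪz/ after sibilants, /s/ after other voiceless consonants, and /z/ after other voiced sounds.
So the plural -s on *page* is pronounced /ɪz/.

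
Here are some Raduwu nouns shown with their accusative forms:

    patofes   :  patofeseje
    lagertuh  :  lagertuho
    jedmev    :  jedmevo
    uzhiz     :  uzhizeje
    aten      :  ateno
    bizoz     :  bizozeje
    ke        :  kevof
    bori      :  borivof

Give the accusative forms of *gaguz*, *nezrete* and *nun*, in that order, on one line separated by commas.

gaguzeje, nezretevof, nuno

The pattern is sibilance of the final sound: -eje when the stem ends in a sibilant (*patofes*, *uzhiz*, *bizoz*); -o when the stem ends in a non-sibilant consonant (*lagertuh*, *jedmev*, *aten*); -vof when the stem ends in a vowel (*ke*, *bori*).
Since the final sound of *gaguz* is /z/ (a sibilant), it takes -eje, giving *gaguzeje*.
*nezrete* — final sound /e/ (a vowel) → -vof → *nezretevof*.
The final sound of *nun* is /n/, which is a non-sibilant consonant, so the suffix is -o, giving *nuno*.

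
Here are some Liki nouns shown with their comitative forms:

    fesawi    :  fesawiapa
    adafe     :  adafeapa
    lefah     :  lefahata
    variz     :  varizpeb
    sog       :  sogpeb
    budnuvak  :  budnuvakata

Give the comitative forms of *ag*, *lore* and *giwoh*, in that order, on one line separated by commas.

agpeb, loreapa, giwohata

The alternation tracks the final sound of the stem — -ata when the stem ends in a voiceless consonant (*lefah*, *budnuvak*); -peb when the stem ends in a voiced consonant (*variz*, *sog*); -apa when the stem ends in a vowel (*fesawi*, *adafe*).
*ag* — final sound /g/ (a voiced consonant) → -peb → *agpeb*.
The final sound of *lore* is /e/, which is a vowel, so the suffix is -apa, giving *loreapa*.
The final sound of *giwoh* is /h/, which is a voiceless consonant, so the suffix is -ata, giving *giwohata*.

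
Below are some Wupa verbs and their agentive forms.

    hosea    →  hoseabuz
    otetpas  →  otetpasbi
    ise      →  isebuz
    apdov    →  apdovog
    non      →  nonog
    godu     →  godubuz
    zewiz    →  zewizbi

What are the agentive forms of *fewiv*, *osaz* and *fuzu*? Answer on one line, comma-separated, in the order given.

The suffix is conditioned by the final sound: -bi when the stem ends in a sibilant (*otetpas*, *zewiz*); -og when the stem ends in a non-sibilant consonant (*apdov*, *non*); -buz when the stem ends in a vowel (*hosea*, *ise*, *godu*).
*fewiv*: final sound = /v/, a non-sibilant consonant → -og → *fewivog*.
Since the final sound of *osaz* is /z/ (a sibilant), it takes -bi, giving *osazbi*.
The final sound of *fuzu* is /u/, which is a vowel, so the suffix is -buz, giving *fuzubuz*.

fewivog, osazbi, fuzubuz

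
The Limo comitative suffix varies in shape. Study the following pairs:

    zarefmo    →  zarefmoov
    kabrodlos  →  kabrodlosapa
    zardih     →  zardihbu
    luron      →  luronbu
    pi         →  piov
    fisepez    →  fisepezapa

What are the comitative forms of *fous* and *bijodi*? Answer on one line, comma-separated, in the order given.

fousapa, bijodiov

The alternation tracks the final sound of the stem — -apa when the stem ends in a sibilant (*kabrodlos*, *fisepez*); -bu when the stem ends in a non-sibilant consonant (*zardih*, *luron*); -ov when the stem ends in a vowel (*zarefmo*, *pi*).
*fous*: final sound = /s/, a sibilant → -apa → *fousapa*.
*bijodi*: final sound = /i/, a vowel → -ov → *bijodiov*.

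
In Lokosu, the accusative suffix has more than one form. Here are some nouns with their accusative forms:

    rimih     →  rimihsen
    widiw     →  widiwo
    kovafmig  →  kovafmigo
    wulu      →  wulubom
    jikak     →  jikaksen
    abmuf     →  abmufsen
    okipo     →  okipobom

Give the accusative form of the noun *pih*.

pihsen

The suffix is conditioned by the final sound: -sen when the stem ends in a voiceless consonant (*rimih*, *jikak*, *abmuf*); -o when the stem ends in a voiced consonant (*widiw*, *kovafmig*); -bom when the stem ends in a vowel (*wulu*, *okipo*).
*pih*: final sound = /h/, a voiceless consonant → -sen → *pihsen*.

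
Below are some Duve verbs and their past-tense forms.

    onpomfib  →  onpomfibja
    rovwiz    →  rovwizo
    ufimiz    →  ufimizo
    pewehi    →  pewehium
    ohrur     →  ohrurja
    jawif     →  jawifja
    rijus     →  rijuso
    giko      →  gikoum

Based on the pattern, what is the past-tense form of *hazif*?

The suffix is conditioned by the final sound: -o when the stem ends in a sibilant (*rovwiz*, *ufimiz*, *rijus*); -ja when the stem ends in a non-sibilant consonant (*onpomfib*, *ohrur*, *jawif*); -um when the stem ends in a vowel (*pewehi*, *giko*).
*hazif*: final sound = /f/, a non-sibilant consonant → -ja → *hazifja*.

hazifja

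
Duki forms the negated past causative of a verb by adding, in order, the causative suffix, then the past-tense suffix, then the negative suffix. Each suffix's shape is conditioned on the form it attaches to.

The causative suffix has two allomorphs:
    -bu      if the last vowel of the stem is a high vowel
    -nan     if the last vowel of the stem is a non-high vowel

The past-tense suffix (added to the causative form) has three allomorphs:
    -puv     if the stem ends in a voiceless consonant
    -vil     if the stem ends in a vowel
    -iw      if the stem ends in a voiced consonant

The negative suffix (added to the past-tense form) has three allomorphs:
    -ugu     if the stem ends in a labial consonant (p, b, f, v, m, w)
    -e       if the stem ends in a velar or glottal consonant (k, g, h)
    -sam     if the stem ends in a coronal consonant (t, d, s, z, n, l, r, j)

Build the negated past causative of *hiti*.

Since the last vowel of *hiti* is /i/ (a high vowel), it takes -bu, giving *hitibu*.
The final sound of the causative form *hitibu* is /u/, which is a vowel, so the past-tense suffix is -vil, giving *hitibuvil*.
The past-tense form *hitibuvil*: final consonant = /l/, coronal → -sam → *hitibuvilsam*.

hitibuvilsam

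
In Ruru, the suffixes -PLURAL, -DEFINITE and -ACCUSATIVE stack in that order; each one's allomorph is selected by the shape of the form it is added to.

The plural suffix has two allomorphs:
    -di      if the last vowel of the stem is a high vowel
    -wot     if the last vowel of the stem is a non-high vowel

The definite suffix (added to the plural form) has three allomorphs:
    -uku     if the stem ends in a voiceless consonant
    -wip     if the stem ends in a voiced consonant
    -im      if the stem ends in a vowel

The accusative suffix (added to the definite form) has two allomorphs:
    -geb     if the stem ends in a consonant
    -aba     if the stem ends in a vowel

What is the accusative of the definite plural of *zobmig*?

The last vowel of *zobmig* is /i/, which is a high vowel, so the plural suffix is -di, giving *zobmigdi*.
The plural form *zobmigdi*: final sound = /i/, a vowel → -im → *zobmigdiim*.
The definite form *zobmigdiim* — final sound /m/ (a consonant) → -geb → *zobmigdiimgeb*.

zobmigdiimgeb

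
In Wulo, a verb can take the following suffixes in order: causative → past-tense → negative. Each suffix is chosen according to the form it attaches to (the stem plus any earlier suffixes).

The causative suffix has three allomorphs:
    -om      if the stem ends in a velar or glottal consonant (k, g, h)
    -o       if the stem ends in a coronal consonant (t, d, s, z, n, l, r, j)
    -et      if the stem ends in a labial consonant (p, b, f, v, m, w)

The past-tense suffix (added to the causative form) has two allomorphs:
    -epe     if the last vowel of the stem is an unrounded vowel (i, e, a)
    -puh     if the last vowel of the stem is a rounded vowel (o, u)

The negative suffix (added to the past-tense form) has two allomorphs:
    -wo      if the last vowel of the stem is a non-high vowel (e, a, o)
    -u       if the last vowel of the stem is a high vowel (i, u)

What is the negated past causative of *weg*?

wegompuhu

Since the final consonant of *weg* is /g/ (velar/glottal), it takes -om, giving *wegom*.
The causative form *wegom*: last vowel = /o/, a rounded vowel → -puh → *wegompuh*.
The past-tense form *wegompuh*: last vowel = /u/, a high vowel → -u → *wegompuhu*.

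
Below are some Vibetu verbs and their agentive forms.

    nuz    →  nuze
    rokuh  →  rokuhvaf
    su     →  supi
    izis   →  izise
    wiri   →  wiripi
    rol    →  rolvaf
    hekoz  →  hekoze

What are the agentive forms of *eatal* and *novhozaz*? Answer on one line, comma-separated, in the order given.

The alternation tracks the final sound of the stem — -e when the stem ends in a sibilant (*nuz*, *izis*, *hekoz*); -vaf when the stem ends in a non-sibilant consonant (*rokuh*, *rol*); -pi when the stem ends in a vowel (*su*, *wiri*).
Since the final sound of *eatal* is /l/ (a non-sibilant consonant), it takes -vaf, giving *eatalvaf*.
The final sound of *novhozaz* is /z/, which is a sibilant, so the suffix is -e, giving *novhozaze*.

eatalvaf, novhozaze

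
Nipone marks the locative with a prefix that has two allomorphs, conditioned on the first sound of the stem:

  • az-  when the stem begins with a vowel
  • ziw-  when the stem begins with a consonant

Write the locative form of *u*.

azu

Since the first sound of *u* is /u/ (a vowel), it takes az-, giving *azu*.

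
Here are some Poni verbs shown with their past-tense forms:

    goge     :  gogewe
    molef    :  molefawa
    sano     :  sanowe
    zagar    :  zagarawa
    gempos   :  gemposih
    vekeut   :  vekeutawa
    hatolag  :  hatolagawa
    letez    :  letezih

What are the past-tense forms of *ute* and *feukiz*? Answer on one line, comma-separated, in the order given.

The pattern is sibilance of the final sound: -ih when the stem ends in a sibilant (*gempos*, *letez*); -awa when the stem ends in a non-sibilant consonant (*molef*, *zagar*, *vekeut*, *hatolag*); -we when the stem ends in a vowel (*goge*, *sano*).
*ute*: final sound = /e/, a vowel → -we → *utewe*.
*feukiz* — final sound /z/ (a sibilant) → -ih → *feukizih*.

utewe, feukizih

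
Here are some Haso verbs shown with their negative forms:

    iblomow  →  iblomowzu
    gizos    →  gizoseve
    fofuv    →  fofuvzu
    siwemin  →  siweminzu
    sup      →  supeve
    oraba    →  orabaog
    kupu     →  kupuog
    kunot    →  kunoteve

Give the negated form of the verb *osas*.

The suffix is conditioned by the final sound: -eve when the stem ends in a voiceless consonant (*gizos*, *sup*, *kunot*); -zu when the stem ends in a voiced consonant (*iblomow*, *fofuv*, *siwemin*); -og when the stem ends in a vowel (*oraba*, *kupu*).
*osas* — final sound /s/ (a voiceless consonant) → -eve → *osaseve*.

osaseve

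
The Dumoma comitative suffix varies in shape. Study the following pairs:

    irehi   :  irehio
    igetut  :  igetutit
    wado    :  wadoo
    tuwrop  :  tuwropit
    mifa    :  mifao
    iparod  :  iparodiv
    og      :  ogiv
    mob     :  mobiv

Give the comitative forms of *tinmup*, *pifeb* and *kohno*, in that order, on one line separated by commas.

tinmupit, pifebiv, kohnoo

The pattern is voicing of the final sound: -it when the stem ends in a voiceless consonant (*igetut*, *tuwrop*); -iv when the stem ends in a voiced consonant (*iparod*, *og*, *mob*); -o when the stem ends in a vowel (*irehi*, *wado*, *mifa*).
Since the final sound of *tinmup* is /p/ (a voiceless consonant), it takes -it, giving *tinmupit*.
*pifeb* — final sound /b/ (a voiced consonant) → -iv → *pifebiv*.
*kohno*: final sound = /o/, a vowel → -o → *kohnoo*.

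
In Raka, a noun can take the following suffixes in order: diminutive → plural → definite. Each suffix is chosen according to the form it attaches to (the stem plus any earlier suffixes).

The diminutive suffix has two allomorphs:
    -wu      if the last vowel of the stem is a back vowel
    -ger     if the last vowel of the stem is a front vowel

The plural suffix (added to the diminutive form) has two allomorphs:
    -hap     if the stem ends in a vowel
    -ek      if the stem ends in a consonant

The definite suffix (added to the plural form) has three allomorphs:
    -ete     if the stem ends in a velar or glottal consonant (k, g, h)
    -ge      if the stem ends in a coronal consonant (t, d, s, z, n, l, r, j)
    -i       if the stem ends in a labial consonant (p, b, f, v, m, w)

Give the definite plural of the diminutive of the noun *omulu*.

omuluwuhapi

*omulu*: last vowel = /u/, a back vowel → -wu → *omuluwu*.
The diminutive form *omuluwu*: final sound = /u/, a vowel → -hap → *omuluwuhap*.
The plural form *omuluwuhap* — final consonant /p/ (labial) → -i → *omuluwuhapi*.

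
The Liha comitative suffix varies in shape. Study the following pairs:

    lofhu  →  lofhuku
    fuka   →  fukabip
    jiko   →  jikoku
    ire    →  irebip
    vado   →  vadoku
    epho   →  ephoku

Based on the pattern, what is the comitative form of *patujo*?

The alternation tracks the last vowel of the stem — -ku when the last vowel of the stem is a rounded vowel (*lofhu*, *jiko*, *vado*, *epho*); -bip when the last vowel of the stem is an unrounded vowel (*fuka*, *ire*).
Since the last vowel of *patujo* is /o/ (a rounded vowel), it takes -ku, giving *patujoku*.

patujoku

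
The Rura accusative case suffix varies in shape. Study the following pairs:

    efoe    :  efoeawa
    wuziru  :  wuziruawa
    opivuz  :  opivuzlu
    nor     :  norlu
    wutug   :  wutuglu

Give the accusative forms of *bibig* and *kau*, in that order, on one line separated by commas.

The alternation tracks the final sound of the stem — -lu when the stem ends in a consonant (*opivuz*, *nor*, *wutug*); -awa when the stem ends in a vowel (*efoe*, *wuziru*).
*bibig* — final sound /g/ (a consonant) → -lu → *bibiglu*.
*kau* — final sound /u/ (a vowel) → -awa → *kauawa*.

bibiglu, kauawa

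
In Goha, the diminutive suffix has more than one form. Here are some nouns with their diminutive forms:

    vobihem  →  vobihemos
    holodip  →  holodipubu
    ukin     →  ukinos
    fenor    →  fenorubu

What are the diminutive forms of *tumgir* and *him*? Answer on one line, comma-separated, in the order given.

The pattern is nasality of the final consonant: -os when the stem ends in a nasal (*vobihem*, *ukin*); -ubu when the stem ends in a non-nasal consonant (*holodip*, *fenor*).
*tumgir* — final consonant /r/ (non-nasal) → -ubu → *tumgirubu*.
*him* — final consonant /m/ (a nasal) → -os → *himos*.

tumgirubu, himos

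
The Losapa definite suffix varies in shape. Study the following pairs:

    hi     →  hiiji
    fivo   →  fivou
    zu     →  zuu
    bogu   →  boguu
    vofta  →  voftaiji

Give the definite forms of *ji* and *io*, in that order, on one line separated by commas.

Looking at the last vowel of each stem: -u when the last vowel of the stem is a rounded vowel (*fivo*, *zu*, *bogu*); -iji when the last vowel of the stem is an unrounded vowel (*hi*, *vofta*).
Since the last vowel of *ji* is /i/ (an unrounded vowel), it takes -iji, giving *jiiji*.
The last vowel of *io* is /o/, which is a rounded vowel, so the suffix is -u, giving *iou*.

jiiji, iou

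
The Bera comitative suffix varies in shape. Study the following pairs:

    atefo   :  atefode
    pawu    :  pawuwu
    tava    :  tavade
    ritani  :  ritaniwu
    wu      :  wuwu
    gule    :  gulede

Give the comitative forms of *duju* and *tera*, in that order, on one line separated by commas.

The alternation tracks the last vowel of the stem — -wu when the last vowel of the stem is a high vowel (*pawu*, *ritani*, *wu*); -de when the last vowel of the stem is a non-high vowel (*atefo*, *tava*, *gule*).
The last vowel of *duju* is /u/, which is a high vowel, so the suffix is -wu, giving *dujuwu*.
*tera*: last vowel = /a/, a non-high vowel → -de → *terade*.

dujuwu, terade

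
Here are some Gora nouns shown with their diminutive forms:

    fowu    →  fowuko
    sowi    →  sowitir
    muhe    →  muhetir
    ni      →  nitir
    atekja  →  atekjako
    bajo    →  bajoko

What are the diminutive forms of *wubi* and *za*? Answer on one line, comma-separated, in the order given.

The alternation tracks the last vowel of the stem — -tir when the last vowel of the stem is a front vowel (*sowi*, *muhe*, *ni*); -ko when the last vowel of the stem is a back vowel (*fowu*, *atekja*, *bajo*).
*wubi* — last vowel /i/ (a front vowel) → -tir → *wubitir*.
The last vowel of *za* is /a/, which is a back vowel, so the suffix is -ko, giving *zako*.

wubitir, zako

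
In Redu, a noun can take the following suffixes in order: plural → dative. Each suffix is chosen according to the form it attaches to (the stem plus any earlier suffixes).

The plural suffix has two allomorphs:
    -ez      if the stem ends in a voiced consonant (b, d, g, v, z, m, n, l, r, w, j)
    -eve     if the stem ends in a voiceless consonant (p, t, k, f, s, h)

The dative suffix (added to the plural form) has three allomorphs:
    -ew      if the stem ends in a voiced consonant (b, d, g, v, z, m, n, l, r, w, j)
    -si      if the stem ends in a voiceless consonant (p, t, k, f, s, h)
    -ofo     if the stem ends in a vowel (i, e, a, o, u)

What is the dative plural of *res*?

reseveofo

*res*: final consonant = /s/, voiceless → -eve → *reseve*.
The plural form *reseve*: final sound = /e/, a vowel → -ofo → *reseveofo*.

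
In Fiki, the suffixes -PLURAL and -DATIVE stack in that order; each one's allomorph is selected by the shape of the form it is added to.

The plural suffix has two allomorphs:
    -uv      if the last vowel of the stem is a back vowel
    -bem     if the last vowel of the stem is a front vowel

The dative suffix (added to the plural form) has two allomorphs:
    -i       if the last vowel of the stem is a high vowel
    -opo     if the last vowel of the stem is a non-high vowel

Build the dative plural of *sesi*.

*sesi*: last vowel = /i/, a front vowel → -bem → *sesibem*.
The plural form *sesibem*: last vowel = /e/, a non-high vowel → -opo → *sesibemopo*.

sesibemopo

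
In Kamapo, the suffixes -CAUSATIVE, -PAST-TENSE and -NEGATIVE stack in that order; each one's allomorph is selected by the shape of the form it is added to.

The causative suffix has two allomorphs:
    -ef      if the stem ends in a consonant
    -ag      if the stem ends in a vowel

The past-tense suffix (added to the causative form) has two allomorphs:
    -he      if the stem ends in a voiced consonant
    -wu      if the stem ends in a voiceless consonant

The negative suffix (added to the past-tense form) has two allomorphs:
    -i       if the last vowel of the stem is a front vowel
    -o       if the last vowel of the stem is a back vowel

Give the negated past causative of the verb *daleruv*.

daleruvefwuo

The final sound of *daleruv* is /v/, which is a consonant, so the causative suffix is -ef, giving *daleruvef*.
The final consonant of the causative form *daleruvef* is /f/, which is voiceless, so the past-tense suffix is -wu, giving *daleruvefwu*.
Since the last vowel of the past-tense form *daleruvefwu* is /u/ (a back vowel), it takes -o, giving *daleruvefwuo*.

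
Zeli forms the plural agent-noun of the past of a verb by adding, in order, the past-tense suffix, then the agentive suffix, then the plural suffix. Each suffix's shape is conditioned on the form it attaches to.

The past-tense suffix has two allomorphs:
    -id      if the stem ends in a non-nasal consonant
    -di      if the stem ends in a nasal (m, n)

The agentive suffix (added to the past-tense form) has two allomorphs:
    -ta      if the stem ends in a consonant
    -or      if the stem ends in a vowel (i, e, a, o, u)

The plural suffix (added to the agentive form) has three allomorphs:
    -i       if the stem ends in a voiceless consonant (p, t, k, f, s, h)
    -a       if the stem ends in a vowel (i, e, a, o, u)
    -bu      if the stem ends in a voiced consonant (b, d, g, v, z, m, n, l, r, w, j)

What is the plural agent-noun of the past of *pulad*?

*pulad*: final consonant = /d/, non-nasal → -id → *puladid*.
The past-tense form *puladid*: final sound = /d/, a consonant → -ta → *puladidta*.
Since the final sound of the agentive form *puladidta* is /a/ (a vowel), it takes -a, giving *puladidtaa*.

puladidtaa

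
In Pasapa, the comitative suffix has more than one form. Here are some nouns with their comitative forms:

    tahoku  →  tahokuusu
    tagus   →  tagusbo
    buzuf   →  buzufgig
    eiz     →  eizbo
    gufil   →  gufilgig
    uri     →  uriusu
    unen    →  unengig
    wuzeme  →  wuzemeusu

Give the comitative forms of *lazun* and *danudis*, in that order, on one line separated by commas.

The pattern is sibilance of the final sound: -bo when the stem ends in a sibilant (*tagus*, *eiz*); -gig when the stem ends in a non-sibilant consonant (*buzuf*, *gufil*, *unen*); -usu when the stem ends in a vowel (*tahoku*, *uri*, *wuzeme*).
Since the final sound of *lazun* is /n/ (a non-sibilant consonant), it takes -gig, giving *lazungig*.
Since the final sound of *danudis* is /s/ (a sibilant), it takes -bo, giving *danudisbo*.

lazungig, danudisbo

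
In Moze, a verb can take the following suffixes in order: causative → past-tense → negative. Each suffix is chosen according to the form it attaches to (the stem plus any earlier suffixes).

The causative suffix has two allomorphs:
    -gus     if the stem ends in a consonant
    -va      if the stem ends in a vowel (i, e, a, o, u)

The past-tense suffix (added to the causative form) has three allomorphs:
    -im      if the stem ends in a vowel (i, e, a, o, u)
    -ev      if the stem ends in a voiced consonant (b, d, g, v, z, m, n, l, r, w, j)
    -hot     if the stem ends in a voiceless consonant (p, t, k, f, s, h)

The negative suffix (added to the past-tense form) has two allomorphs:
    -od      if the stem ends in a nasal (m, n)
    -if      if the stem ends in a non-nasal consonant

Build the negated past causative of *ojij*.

ojijgushotif

Since the final sound of *ojij* is /j/ (a consonant), it takes -gus, giving *ojijgus*.
Since the final sound of the causative form *ojijgus* is /s/ (a voiceless consonant), it takes -hot, giving *ojijgushot*.
The past-tense form *ojijgushot* — final consonant /t/ (non-nasal) → -if → *ojijgushotif*.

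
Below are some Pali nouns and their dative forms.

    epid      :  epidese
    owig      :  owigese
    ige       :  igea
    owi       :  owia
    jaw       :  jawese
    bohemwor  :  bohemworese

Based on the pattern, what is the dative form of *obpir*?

The suffix is conditioned by the final sound: -ese when the stem ends in a consonant (*epid*, *owig*, *jaw*, *bohemwor*); -a when the stem ends in a vowel (*ige*, *owi*).
The final sound of *obpir* is /r/, which is a consonant, so the suffix is -ese, giving *obpirese*.

obpirese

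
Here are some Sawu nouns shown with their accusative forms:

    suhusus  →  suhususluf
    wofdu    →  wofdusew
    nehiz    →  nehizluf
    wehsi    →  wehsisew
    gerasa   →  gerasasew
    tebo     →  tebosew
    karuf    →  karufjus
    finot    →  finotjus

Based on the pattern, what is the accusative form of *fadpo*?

The suffix is conditioned by the final sound: -luf when the stem ends in a sibilant (*suhusus*, *nehiz*); -jus when the stem ends in a non-sibilant consonant (*karuf*, *finot*); -sew when the stem ends in a vowel (*wofdu*, *wehsi*, *gerasa*, *tebo*).
Since the final sound of *fadpo* is /o/ (a vowel), it takes -sew, giving *fadposew*.

fadposew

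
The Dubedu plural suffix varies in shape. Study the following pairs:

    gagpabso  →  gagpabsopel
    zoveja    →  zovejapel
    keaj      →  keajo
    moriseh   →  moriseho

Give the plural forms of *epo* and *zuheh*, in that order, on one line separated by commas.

epopel, zuheho

The suffix is conditioned by the final sound: -o when the stem ends in a consonant (*keaj*, *moriseh*); -pel when the stem ends in a vowel (*gagpabso*, *zoveja*).
*epo* — final sound /o/ (a vowel) → -pel → *epopel*.
Since the final sound of *zuheh* is /h/ (a consonant), it takes -o, giving *zuheho*.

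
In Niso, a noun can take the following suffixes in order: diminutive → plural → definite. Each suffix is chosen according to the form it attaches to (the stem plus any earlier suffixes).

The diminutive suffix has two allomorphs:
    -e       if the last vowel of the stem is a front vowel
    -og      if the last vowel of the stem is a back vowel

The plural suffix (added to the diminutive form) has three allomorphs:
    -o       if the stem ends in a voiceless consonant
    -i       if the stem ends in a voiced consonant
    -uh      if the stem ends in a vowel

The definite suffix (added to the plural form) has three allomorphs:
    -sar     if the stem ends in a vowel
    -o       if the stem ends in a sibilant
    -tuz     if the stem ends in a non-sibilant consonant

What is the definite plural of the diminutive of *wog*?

wogogisar

Since the last vowel of *wog* is /o/ (a back vowel), it takes -og, giving *wogog*.
The diminutive form *wogog*: final sound = /g/, a voiced consonant → -i → *wogogi*.
The plural form *wogogi* — final sound /i/ (a vowel) → -sar → *wogogisar*.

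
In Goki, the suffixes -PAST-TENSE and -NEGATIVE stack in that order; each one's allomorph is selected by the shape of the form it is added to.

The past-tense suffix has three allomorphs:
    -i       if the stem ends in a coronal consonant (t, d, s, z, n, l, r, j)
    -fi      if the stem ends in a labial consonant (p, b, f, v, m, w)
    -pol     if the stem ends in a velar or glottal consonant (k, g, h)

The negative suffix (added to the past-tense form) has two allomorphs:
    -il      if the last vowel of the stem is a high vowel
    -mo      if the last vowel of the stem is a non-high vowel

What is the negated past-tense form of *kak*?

kakpolmo

Since the final consonant of *kak* is /k/ (velar/glottal), it takes -pol, giving *kakpol*.
The past-tense form *kakpol*: last vowel = /o/, a non-high vowel → -mo → *kakpolmo*.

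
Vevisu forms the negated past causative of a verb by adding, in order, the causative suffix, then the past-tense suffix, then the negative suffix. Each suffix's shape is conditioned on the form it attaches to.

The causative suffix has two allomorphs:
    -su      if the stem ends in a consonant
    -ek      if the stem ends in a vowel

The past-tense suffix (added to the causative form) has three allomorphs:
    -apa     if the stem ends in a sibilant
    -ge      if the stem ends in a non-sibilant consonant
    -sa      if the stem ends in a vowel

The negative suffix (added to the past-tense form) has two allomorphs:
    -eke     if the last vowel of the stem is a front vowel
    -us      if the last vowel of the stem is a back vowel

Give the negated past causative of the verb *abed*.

Since the final sound of *abed* is /d/ (a consonant), it takes -su, giving *abedsu*.
The causative form *abedsu*: final sound = /u/, a vowel → -sa → *abedsusa*.
The past-tense form *abedsusa* — last vowel /a/ (a back vowel) → -us → *abedsusaus*.

abedsusaus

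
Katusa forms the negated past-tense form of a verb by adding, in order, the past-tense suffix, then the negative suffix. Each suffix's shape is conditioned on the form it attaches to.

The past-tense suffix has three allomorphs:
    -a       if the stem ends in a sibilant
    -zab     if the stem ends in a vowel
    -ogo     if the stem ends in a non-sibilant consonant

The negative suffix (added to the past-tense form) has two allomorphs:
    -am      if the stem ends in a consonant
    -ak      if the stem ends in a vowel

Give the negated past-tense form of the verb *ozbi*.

ozbizabam

*ozbi* — final sound /i/ (a vowel) → -zab → *ozbizab*.
The past-tense form *ozbizab* — final sound /b/ (a consonant) → -am → *ozbizabam*.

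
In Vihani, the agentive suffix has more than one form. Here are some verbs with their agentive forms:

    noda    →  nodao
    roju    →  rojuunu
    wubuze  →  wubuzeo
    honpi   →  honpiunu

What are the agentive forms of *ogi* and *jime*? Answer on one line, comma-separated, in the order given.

ogiunu, jimeo

The pattern is height harmony: -unu when the last vowel of the stem is a high vowel (*roju*, *honpi*); -o when the last vowel of the stem is a non-high vowel (*noda*, *wubuze*).
*ogi*: last vowel = /i/, a high vowel → -unu → *ogiunu*.
*jime*: last vowel = /e/, a non-high vowel → -o → *jimeo*.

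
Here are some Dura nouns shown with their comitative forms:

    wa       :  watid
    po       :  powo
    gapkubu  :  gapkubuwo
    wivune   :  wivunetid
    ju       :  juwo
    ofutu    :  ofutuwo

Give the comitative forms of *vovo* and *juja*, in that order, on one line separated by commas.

Looking at the last vowel of each stem: -wo when the last vowel of the stem is a rounded vowel (*po*, *gapkubu*, *ju*, *ofutu*); -tid when the last vowel of the stem is an unrounded vowel (*wa*, *wivune*).
*vovo* — last vowel /o/ (a rounded vowel) → -wo → *vovowo*.
Since the last vowel of *juja* is /a/ (an unrounded vowel), it takes -tid, giving *jujatid*.

vovowo, jujatid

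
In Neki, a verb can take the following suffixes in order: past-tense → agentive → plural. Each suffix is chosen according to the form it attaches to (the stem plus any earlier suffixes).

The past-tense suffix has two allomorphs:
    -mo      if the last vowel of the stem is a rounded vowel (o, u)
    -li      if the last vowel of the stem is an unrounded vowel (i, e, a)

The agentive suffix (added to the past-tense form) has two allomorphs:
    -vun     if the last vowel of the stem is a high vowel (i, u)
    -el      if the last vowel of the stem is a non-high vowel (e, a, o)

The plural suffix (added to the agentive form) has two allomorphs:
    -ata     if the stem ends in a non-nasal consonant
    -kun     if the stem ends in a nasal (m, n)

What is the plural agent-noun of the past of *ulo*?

ulomoelata

Since the last vowel of *ulo* is /o/ (a rounded vowel), it takes -mo, giving *ulomo*.
The past-tense form *ulomo* — last vowel /o/ (a non-high vowel) → -el → *ulomoel*.
The final consonant of the agentive form *ulomoel* is /l/, which is non-nasal, so the plural suffix is -ata, giving *ulomoelata*.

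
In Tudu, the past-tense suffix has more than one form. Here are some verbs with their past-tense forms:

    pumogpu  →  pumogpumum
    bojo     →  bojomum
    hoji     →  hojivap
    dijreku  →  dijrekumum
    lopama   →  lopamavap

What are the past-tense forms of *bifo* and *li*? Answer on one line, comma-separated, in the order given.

The pattern is rounding harmony: -mum when the last vowel of the stem is a rounded vowel (*pumogpu*, *bojo*, *dijreku*); -vap when the last vowel of the stem is an unrounded vowel (*hoji*, *lopama*).
*bifo*: last vowel = /o/, a rounded vowel → -mum → *bifomum*.
Since the last vowel of *li* is /i/ (an unrounded vowel), it takes -vap, giving *livap*.

bifomum, livap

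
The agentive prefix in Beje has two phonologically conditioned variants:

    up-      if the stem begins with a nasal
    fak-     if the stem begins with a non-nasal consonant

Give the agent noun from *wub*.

*wub*: first consonant = /w/, non-nasal → fak- → *fakwub*.

fakwub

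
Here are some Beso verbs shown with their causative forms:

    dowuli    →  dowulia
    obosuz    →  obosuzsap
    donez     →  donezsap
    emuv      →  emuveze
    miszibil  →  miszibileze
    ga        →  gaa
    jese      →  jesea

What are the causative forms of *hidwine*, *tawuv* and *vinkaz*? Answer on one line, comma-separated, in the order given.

hidwinea, tawuveze, vinkazsap

Looking at the final sound of each stem: -sap when the stem ends in a sibilant (*obosuz*, *donez*); -eze when the stem ends in a non-sibilant consonant (*emuv*, *miszibil*); -a when the stem ends in a vowel (*dowuli*, *ga*, *jese*).
*hidwine*: final sound = /e/, a vowel → -a → *hidwinea*.
*tawuv* — final sound /v/ (a non-sibilant consonant) → -eze → *tawuveze*.
Since the final sound of *vinkaz* is /z/ (a sibilant), it takes -sap, giving *vinkazsap*.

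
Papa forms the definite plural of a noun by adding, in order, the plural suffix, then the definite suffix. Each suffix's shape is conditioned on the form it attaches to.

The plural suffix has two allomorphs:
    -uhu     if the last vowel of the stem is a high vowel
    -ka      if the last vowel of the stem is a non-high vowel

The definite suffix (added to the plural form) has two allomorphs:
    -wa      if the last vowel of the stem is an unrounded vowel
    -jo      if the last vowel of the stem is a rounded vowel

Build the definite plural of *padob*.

padobkawa

*padob*: last vowel = /o/, a non-high vowel → -ka → *padobka*.
The plural form *padobka* — last vowel /a/ (an unrounded vowel) → -wa → *padobkawa*.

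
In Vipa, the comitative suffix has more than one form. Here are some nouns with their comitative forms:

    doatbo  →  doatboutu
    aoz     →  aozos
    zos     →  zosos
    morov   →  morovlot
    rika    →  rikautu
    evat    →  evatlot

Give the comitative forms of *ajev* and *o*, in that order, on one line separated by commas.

ajevlot, outu

The suffix is conditioned by the final sound: -os when the stem ends in a sibilant (*aoz*, *zos*); -lot when the stem ends in a non-sibilant consonant (*morov*, *evat*); -utu when the stem ends in a vowel (*doatbo*, *rika*).
*ajev*: final sound = /v/, a non-sibilant consonant → -lot → *ajevlot*.
*o*: final sound = /o/, a vowel → -utu → *outu*.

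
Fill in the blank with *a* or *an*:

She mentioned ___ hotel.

a

The indefinite article is chosen by the initial *sound* of the following word, not its spelling.
*hotel* begins with the sound /h/ (h is pronounced) — a consonant sound.
So the article is *a*: She mentioned a hotel.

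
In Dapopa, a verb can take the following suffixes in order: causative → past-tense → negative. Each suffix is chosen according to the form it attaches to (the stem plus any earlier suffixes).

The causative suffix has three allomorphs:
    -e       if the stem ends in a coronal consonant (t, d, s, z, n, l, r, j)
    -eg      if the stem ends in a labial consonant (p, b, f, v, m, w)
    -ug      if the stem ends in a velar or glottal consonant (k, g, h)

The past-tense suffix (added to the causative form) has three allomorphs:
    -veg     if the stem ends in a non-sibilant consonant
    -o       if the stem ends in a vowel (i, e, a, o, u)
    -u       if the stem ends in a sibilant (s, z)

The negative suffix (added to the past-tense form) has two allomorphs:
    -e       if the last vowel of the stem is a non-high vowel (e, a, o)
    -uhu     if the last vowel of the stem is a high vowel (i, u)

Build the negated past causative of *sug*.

sugugvege

The final consonant of *sug* is /g/, which is velar/glottal, so the causative suffix is -ug, giving *sugug*.
The causative form *sugug* — final sound /g/ (a non-sibilant consonant) → -veg → *sugugveg*.
Since the last vowel of the past-tense form *sugugveg* is /e/ (a non-high vowel), it takes -e, giving *sugugvege*.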